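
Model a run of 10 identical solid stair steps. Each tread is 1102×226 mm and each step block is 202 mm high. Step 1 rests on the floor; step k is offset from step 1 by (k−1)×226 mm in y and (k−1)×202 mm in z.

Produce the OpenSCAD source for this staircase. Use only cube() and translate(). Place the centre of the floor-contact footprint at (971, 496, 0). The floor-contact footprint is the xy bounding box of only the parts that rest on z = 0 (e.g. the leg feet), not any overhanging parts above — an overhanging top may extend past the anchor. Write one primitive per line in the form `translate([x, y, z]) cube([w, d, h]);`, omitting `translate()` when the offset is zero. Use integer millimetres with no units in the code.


translate([420, 383, 0]) cube([1102, 226, 202]);
translate([420, 609, 202]) cube([1102, 226, 202]);
translate([420, 835, 404]) cube([1102, 226, 202]);
translate([420, 1061, 606]) cube([1102, 226, 202]);
translate([420, 1287, 808]) cube([1102, 226, 202]);
translate([420, 1513, 1010]) cube([1102, 226, 202]);
translate([420, 1739, 1212]) cube([1102, 226, 202]);
translate([420, 1965, 1414]) cube([1102, 226, 202]);
translate([420, 2191, 1616]) cube([1102, 226, 202]);
translate([420, 2417, 1818]) cube([1102, 226, 202]);


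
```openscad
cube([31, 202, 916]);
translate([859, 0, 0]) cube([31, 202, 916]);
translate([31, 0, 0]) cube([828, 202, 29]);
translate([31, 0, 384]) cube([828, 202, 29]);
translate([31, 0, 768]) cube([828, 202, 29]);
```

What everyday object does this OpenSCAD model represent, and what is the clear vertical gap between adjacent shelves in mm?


A bookshelf. The clear shelf gap is 355 mm.

Two tall side panels with 3 horizontal boards between them — a bookshelf. The first two shelf undersides are at z = 0 and z = 384; with shelf thickness 29, the clear gap is 384 − 0 − 29 = 355 mm.


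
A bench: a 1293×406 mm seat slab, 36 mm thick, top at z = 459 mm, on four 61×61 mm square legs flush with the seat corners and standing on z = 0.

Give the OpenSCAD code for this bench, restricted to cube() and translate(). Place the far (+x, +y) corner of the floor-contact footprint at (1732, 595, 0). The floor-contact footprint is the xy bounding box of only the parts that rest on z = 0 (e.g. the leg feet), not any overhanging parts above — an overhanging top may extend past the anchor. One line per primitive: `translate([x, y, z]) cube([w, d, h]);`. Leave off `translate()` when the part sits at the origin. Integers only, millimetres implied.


translate([439, 189, 423]) cube([1293, 406, 36]);
translate([439, 189, 0]) cube([61, 61, 423]);
translate([439, 534, 0]) cube([61, 61, 423]);
translate([1671, 189, 0]) cube([61, 61, 423]);
translate([1671, 534, 0]) cube([61, 61, 423]);


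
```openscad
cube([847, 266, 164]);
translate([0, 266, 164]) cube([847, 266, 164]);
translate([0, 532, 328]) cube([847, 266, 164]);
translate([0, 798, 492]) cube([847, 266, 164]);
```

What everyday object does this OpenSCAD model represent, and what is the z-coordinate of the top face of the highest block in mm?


A staircase. The total rise is 656 mm.

4 identical blocks, each offset up and back from the previous — a staircase. Each step is 164 mm tall and there are 4 of them, so the total rise is 4 × 164 = 656 mm.


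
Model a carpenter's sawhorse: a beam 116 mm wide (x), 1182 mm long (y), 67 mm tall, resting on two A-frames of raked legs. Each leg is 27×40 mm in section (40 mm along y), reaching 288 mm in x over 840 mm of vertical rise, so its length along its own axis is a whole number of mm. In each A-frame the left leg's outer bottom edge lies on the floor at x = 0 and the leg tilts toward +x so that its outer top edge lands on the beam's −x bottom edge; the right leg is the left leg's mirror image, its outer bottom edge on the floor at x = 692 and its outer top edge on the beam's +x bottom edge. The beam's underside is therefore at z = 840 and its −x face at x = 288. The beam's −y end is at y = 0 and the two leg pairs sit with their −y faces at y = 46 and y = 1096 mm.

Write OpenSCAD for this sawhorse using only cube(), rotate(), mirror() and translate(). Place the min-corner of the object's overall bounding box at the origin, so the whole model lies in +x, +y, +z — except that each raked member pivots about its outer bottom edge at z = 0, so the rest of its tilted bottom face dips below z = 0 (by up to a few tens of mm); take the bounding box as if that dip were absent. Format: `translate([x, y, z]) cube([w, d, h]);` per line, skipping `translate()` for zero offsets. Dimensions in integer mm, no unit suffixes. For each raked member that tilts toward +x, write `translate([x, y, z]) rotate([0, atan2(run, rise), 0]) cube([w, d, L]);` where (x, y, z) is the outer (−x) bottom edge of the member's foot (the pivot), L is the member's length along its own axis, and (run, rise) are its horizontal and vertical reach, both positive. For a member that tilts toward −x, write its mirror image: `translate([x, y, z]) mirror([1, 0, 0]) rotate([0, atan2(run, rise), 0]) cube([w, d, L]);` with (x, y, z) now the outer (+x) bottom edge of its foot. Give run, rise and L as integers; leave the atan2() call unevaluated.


translate([288, 0, 840]) cube([116, 1182, 67]);
translate([0, 46, 0]) rotate([0, atan2(288, 840), 0]) cube([27, 40, 888]);
translate([692, 46, 0]) mirror([1, 0, 0]) rotate([0, atan2(288, 840), 0]) cube([27, 40, 888]);
translate([0, 1096, 0]) rotate([0, atan2(288, 840), 0]) cube([27, 40, 888]);
translate([692, 1096, 0]) mirror([1, 0, 0]) rotate([0, atan2(288, 840), 0]) cube([27, 40, 888]);


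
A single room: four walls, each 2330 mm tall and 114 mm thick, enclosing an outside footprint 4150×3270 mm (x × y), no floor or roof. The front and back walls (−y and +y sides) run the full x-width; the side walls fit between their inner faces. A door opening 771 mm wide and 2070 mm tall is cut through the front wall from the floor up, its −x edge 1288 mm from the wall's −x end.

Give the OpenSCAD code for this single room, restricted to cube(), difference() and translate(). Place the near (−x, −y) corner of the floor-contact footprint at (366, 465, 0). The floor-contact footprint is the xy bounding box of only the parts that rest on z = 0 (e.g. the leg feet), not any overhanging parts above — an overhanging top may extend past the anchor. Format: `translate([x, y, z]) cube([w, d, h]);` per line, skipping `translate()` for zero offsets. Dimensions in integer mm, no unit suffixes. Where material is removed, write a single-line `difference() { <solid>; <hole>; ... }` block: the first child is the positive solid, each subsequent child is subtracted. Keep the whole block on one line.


difference() { translate([366, 465, 0]) cube([4150, 114, 2330]); translate([1654, 465, 0]) cube([771, 114, 2070]); }
translate([366, 3621, 0]) cube([4150, 114, 2330]);
translate([366, 579, 0]) cube([114, 3042, 2330]);
translate([4402, 579, 0]) cube([114, 3042, 2330]);


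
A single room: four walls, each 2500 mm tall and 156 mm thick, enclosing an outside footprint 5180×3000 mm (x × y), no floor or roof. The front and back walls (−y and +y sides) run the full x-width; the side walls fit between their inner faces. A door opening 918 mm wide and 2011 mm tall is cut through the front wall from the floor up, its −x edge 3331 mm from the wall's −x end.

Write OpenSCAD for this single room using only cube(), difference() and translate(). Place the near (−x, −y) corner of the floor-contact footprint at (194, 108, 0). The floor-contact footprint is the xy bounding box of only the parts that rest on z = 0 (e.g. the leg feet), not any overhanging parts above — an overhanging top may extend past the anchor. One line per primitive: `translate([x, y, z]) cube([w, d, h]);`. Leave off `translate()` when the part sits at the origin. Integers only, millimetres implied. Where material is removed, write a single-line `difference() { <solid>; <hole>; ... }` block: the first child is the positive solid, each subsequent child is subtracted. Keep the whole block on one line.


difference() { translate([194, 108, 0]) cube([5180, 156, 2500]); translate([3525, 108, 0]) cube([918, 156, 2011]); }
translate([194, 2952, 0]) cube([5180, 156, 2500]);
translate([194, 264, 0]) cube([156, 2688, 2500]);
translate([5218, 264, 0]) cube([156, 2688, 2500]);


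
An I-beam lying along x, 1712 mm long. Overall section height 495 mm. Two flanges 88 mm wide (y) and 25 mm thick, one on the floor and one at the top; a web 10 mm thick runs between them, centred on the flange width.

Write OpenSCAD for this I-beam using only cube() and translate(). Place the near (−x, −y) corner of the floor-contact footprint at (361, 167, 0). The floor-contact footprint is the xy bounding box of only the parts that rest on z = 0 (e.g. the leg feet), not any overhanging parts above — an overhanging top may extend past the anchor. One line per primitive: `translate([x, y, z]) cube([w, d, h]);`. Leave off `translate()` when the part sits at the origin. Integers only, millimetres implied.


translate([361, 167, 0]) cube([1712, 88, 25]);
translate([361, 206, 25]) cube([1712, 10, 445]);
translate([361, 167, 470]) cube([1712, 88, 25]);


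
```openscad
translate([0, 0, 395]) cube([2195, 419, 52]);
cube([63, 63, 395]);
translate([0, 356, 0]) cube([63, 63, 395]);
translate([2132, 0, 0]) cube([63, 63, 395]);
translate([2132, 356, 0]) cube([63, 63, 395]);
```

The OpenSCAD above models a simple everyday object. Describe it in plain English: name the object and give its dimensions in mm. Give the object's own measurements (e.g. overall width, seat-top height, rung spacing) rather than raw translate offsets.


A bench: a 2195×419 mm seat slab, 52 mm thick, top at z = 447 mm, on four 63×63 mm square legs flush with the seat corners and standing on z = 0.


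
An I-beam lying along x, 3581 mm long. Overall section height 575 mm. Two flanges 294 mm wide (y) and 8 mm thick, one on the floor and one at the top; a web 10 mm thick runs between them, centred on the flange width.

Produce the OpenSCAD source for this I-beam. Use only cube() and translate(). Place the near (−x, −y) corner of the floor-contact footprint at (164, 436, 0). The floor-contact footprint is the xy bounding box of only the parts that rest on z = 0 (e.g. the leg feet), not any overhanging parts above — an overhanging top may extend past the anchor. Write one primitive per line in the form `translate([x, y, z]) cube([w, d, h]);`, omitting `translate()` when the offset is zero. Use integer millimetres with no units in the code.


translate([164, 436, 0]) cube([3581, 294, 8]);
translate([164, 578, 8]) cube([3581, 10, 559]);
translate([164, 436, 567]) cube([3581, 294, 8]);


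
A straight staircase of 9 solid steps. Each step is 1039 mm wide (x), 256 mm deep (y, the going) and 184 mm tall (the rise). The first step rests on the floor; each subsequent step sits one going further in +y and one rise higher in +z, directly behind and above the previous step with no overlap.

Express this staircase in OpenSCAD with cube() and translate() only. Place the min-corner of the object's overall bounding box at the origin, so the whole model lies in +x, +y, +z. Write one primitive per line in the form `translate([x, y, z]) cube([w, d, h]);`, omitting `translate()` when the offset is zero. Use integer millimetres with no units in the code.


cube([1039, 256, 184]);
translate([0, 256, 184]) cube([1039, 256, 184]);
translate([0, 512, 368]) cube([1039, 256, 184]);
translate([0, 768, 552]) cube([1039, 256, 184]);
translate([0, 1024, 736]) cube([1039, 256, 184]);
translate([0, 1280, 920]) cube([1039, 256, 184]);
translate([0, 1536, 1104]) cube([1039, 256, 184]);
translate([0, 1792, 1288]) cube([1039, 256, 184]);
translate([0, 2048, 1472]) cube([1039, 256, 184]);


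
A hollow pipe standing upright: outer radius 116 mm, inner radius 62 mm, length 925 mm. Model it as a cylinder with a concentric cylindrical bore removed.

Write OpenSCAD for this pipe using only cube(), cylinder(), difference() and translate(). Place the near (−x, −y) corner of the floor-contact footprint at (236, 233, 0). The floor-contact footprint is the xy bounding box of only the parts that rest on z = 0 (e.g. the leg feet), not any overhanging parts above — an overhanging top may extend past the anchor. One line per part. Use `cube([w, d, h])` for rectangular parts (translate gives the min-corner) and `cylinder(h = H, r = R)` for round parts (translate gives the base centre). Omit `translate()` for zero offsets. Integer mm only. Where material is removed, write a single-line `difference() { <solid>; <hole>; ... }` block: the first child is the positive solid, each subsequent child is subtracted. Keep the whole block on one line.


difference() { translate([352, 349, 0]) cylinder(h = 925, r = 116); translate([352, 349, 0]) cylinder(h = 925, r = 62); }


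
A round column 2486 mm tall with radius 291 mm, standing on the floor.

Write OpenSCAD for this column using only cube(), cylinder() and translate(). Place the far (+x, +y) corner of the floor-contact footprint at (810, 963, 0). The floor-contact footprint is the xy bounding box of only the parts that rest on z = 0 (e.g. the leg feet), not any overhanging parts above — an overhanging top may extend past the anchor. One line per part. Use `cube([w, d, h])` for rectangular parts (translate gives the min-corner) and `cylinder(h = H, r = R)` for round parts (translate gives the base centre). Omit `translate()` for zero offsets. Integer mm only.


translate([519, 672, 0]) cylinder(h = 2486, r = 291);


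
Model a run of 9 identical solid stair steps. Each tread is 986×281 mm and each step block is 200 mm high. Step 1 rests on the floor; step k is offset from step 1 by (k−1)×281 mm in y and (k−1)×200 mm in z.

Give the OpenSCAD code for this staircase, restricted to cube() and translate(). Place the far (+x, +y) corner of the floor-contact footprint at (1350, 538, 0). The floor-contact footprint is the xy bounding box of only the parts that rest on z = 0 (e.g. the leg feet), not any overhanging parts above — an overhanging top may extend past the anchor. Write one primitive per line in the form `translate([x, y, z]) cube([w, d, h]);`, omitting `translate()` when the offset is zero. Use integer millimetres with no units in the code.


translate([364, 257, 0]) cube([986, 281, 200]);
translate([364, 538, 200]) cube([986, 281, 200]);
translate([364, 819, 400]) cube([986, 281, 200]);
translate([364, 1100, 600]) cube([986, 281, 200]);
translate([364, 1381, 800]) cube([986, 281, 200]);
translate([364, 1662, 1000]) cube([986, 281, 200]);
translate([364, 1943, 1200]) cube([986, 281, 200]);
translate([364, 2224, 1400]) cube([986, 281, 200]);
translate([364, 2505, 1600]) cube([986, 281, 200]);


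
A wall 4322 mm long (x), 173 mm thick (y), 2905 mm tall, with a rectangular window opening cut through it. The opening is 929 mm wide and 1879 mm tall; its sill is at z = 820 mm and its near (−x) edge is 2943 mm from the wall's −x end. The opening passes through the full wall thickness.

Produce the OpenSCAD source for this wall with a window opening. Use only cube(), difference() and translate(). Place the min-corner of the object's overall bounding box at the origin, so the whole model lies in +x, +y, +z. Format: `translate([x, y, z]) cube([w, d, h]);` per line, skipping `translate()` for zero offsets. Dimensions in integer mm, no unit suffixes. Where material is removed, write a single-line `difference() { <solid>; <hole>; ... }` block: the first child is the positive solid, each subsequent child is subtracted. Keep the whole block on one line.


difference() { cube([4322, 173, 2905]); translate([2943, 0, 820]) cube([929, 173, 1879]); }


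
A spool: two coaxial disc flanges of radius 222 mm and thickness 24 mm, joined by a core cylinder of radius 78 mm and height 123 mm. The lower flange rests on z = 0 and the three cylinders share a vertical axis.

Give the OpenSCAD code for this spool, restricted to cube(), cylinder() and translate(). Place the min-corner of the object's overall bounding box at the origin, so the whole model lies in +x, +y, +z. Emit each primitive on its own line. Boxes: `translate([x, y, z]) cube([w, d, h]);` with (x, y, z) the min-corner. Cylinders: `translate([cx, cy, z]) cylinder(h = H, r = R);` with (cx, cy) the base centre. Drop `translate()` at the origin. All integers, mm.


translate([222, 222, 0]) cylinder(h = 24, r = 222);
translate([222, 222, 24]) cylinder(h = 123, r = 78);
translate([222, 222, 147]) cylinder(h = 24, r = 222);


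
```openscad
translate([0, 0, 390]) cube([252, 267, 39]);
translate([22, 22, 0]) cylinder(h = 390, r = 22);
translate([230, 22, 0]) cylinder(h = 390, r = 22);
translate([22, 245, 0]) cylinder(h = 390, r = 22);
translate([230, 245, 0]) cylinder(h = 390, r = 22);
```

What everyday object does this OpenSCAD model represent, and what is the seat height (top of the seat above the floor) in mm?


A stool. The seat height is 429 mm.

A 252×267×39 slab at z = 390 on four corner cylinders — a stool. The seat top is 390 + 39 = 429 mm.


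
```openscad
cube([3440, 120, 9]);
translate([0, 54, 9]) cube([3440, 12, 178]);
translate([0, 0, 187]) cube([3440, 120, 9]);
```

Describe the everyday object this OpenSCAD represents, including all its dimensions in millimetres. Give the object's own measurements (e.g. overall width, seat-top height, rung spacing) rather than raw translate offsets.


An I-beam lying along x, 3440 mm long. Overall section height 196 mm. Two flanges 120 mm wide (y) and 9 mm thick, one on the floor and one at the top; a web 12 mm thick runs between them, centred on the flange width.


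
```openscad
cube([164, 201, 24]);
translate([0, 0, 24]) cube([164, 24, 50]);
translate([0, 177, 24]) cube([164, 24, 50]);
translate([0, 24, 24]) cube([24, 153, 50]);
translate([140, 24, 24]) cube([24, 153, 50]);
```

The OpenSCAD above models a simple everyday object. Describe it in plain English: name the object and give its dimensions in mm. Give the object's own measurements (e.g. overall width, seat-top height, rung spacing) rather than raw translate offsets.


An open-topped rectangular box: outside dimensions 164×201×74 mm, with a uniform wall and base thickness of 24 mm. The base is a full 164×201 slab on the floor; four walls sit on top of the base. The front and back walls (the −y and +y sides) span the full width; the two side walls fit between them.


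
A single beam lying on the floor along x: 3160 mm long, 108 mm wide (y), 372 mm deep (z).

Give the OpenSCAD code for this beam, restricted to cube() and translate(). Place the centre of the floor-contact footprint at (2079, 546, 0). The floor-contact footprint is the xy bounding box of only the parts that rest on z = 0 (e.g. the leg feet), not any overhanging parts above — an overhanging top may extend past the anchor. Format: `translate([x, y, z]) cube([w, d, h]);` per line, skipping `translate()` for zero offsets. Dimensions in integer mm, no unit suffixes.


translate([499, 492, 0]) cube([3160, 108, 372]);


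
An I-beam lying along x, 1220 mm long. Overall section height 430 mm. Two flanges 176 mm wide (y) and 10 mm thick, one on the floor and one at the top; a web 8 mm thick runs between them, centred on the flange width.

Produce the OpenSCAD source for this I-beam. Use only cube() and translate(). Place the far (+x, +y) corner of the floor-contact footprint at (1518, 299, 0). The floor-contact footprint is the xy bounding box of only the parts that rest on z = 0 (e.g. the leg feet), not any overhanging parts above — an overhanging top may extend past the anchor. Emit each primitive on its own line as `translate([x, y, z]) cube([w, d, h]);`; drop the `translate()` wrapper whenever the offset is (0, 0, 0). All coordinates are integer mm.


translate([298, 123, 0]) cube([1220, 176, 10]);
translate([298, 207, 10]) cube([1220, 8, 410]);
translate([298, 123, 420]) cube([1220, 176, 10]);


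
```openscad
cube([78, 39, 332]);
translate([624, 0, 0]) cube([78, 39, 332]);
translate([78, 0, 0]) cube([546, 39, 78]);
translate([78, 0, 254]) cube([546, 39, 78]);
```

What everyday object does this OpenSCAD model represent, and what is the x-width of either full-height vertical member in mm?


A picture frame. The border width is 78 mm.

Four thin pieces enclosing a rectangular opening — a picture frame. The two full-height stiles are 332 mm tall; the top rail sits at z = 254 and is 78 mm tall, so the border above the opening is 332 − 254 = 78 mm, matching the stile x-width.


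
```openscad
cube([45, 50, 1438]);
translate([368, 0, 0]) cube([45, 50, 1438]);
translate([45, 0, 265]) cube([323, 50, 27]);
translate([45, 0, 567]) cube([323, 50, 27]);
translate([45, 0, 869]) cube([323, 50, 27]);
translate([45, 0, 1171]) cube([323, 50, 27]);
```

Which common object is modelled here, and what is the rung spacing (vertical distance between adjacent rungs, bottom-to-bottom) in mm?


A ladder. The rung spacing is 302 mm.

Two tall 45×50 posts with 4 short bars between them — a ladder. Adjacent rungs sit at z = 265 and z = 567, so the spacing is 567 − 265 = 302 mm.


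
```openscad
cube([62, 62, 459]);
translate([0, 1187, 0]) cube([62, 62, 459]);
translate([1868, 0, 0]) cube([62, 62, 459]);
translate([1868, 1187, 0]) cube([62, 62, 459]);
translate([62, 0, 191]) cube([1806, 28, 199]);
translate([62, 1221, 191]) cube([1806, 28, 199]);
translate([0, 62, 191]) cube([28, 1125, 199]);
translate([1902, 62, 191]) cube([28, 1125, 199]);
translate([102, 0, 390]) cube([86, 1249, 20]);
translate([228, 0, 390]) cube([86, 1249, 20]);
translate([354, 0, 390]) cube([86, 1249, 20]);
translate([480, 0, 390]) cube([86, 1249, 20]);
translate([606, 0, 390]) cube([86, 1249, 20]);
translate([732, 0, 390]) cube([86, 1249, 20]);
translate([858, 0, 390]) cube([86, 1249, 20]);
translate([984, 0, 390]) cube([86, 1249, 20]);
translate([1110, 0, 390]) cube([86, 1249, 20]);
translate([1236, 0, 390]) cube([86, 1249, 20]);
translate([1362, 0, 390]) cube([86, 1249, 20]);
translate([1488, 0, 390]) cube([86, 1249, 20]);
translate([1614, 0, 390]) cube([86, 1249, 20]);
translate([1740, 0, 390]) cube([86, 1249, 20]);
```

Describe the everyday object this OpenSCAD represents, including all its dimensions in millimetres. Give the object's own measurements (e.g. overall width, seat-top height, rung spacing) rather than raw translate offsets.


A bed frame 1930 mm long (x) by 1249 mm wide (y). Four 62×62 mm corner posts, 459 mm tall, at the corners of the footprint. Four rails of 28 mm thickness and 199 mm height run between adjacent posts with their undersides at z = 191 mm, their outer faces flush with the outside of the frame (the two x-running rails run between the posts' inner faces; the two y-running rails run between the posts' inner faces). 14 slats, each 86 mm wide (x) and 20 mm thick, lie across the top of the two x-running rails, running the full 1249 mm width of the frame in y; along x they sit between the end posts with a 40 mm gap after the −x posts and between neighbouring slats, leaving 42 mm before the +x posts.


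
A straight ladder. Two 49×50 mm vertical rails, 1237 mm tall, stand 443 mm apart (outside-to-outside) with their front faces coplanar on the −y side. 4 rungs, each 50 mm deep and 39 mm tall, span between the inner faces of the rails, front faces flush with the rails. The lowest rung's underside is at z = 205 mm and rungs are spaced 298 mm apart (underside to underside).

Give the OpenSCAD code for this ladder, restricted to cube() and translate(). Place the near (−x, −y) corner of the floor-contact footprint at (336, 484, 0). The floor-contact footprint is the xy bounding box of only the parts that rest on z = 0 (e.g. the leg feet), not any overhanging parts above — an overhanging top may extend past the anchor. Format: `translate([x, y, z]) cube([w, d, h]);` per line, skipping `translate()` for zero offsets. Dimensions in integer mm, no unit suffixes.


translate([336, 484, 0]) cube([49, 50, 1237]);
translate([730, 484, 0]) cube([49, 50, 1237]);
translate([385, 484, 205]) cube([345, 50, 39]);
translate([385, 484, 503]) cube([345, 50, 39]);
translate([385, 484, 801]) cube([345, 50, 39]);
translate([385, 484, 1099]) cube([345, 50, 39]);


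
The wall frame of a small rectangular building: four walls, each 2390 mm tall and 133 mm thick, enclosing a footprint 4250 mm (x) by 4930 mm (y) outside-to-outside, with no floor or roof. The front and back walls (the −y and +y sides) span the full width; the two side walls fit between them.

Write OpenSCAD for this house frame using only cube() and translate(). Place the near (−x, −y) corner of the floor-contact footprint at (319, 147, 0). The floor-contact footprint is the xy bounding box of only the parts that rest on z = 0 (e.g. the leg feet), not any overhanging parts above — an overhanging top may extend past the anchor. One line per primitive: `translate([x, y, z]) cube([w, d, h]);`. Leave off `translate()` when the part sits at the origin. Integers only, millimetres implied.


translate([319, 147, 0]) cube([4250, 133, 2390]);
translate([319, 4944, 0]) cube([4250, 133, 2390]);
translate([319, 280, 0]) cube([133, 4664, 2390]);
translate([4436, 280, 0]) cube([133, 4664, 2390]);


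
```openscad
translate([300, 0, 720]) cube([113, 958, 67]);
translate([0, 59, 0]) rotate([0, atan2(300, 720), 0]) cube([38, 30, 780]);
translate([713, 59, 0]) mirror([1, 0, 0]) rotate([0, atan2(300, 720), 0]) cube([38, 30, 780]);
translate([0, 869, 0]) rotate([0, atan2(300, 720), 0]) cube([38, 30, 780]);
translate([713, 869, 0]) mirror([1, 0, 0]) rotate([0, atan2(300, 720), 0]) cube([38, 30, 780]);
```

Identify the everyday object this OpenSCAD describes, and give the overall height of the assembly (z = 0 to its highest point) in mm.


A sawhorse. The overall height is 787 mm.

A beam across two mirrored pairs of raked legs — a sawhorse. The beam's underside is at z = 720 (matching the legs' vertical rise in atan2(300, 720)) and the beam is 67 mm tall, so its top is at 720 + 67 = 787 mm. The raked legs top out at the beam's underside, so that is the highest point.


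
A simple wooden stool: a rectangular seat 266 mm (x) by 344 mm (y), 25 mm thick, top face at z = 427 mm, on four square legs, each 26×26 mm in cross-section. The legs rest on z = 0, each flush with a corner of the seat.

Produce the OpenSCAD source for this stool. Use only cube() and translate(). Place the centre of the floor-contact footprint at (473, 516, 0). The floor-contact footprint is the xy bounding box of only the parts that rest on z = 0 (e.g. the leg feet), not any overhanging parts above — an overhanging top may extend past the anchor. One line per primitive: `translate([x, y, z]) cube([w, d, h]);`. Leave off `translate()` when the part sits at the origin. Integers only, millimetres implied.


translate([340, 344, 402]) cube([266, 344, 25]);
translate([340, 344, 0]) cube([26, 26, 402]);
translate([580, 344, 0]) cube([26, 26, 402]);
translate([340, 662, 0]) cube([26, 26, 402]);
translate([580, 662, 0]) cube([26, 26, 402]);


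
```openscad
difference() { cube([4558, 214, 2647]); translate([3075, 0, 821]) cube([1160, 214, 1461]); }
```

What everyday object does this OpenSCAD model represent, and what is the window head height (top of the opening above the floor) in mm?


A wall with a window opening. The window head height is 2282 mm.

A wall with a rectangular opening subtracted — a window. Sill at z = 821, opening 1461 mm tall, so the head is at 821 + 1461 = 2282 mm.


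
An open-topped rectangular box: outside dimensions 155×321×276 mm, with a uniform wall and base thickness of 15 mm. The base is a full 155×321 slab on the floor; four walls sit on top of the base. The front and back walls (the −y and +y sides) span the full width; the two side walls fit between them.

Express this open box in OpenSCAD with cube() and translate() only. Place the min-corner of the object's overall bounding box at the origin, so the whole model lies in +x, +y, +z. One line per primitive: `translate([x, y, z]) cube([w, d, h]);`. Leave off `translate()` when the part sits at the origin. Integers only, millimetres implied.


cube([155, 321, 15]);
translate([0, 0, 15]) cube([155, 15, 261]);
translate([0, 306, 15]) cube([155, 15, 261]);
translate([0, 15, 15]) cube([15, 291, 261]);
translate([140, 15, 15]) cube([15, 291, 261]);


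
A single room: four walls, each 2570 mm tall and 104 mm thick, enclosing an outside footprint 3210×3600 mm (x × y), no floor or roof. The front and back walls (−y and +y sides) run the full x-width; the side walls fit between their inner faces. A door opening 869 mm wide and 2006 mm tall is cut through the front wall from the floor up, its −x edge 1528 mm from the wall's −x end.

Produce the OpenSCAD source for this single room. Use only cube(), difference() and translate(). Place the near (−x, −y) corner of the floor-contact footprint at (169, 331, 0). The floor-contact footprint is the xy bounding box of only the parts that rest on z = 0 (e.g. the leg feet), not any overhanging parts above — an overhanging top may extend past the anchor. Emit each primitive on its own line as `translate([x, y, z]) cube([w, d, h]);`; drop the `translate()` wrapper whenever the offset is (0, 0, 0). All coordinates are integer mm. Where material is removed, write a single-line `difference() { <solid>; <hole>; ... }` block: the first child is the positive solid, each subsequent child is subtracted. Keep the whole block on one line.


difference() { translate([169, 331, 0]) cube([3210, 104, 2570]); translate([1697, 331, 0]) cube([869, 104, 2006]); }
translate([169, 3827, 0]) cube([3210, 104, 2570]);
translate([169, 435, 0]) cube([104, 3392, 2570]);
translate([3275, 435, 0]) cube([104, 3392, 2570]);


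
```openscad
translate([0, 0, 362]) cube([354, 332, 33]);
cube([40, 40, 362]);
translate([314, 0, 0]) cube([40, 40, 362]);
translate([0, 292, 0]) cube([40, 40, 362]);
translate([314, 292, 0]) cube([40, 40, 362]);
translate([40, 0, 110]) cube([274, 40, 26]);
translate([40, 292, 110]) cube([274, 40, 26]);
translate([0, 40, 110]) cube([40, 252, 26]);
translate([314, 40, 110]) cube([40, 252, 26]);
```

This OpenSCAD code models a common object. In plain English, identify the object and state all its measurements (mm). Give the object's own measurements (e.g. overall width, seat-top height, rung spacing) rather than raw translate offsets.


A four-legged stool. The seat is a 354×332×33 mm slab whose top surface is at z = 395 mm; four square legs, each 40×40 mm in cross-section, run from the floor (z = 0) to the underside of the seat, each flush with a corner of the seat. Four stretchers, 40 mm wide and 26 mm tall, connect adjacent legs with their undersides at z = 110 mm, each running between the inner faces of the legs it joins and aligned with the legs' outer faces on the other axis.


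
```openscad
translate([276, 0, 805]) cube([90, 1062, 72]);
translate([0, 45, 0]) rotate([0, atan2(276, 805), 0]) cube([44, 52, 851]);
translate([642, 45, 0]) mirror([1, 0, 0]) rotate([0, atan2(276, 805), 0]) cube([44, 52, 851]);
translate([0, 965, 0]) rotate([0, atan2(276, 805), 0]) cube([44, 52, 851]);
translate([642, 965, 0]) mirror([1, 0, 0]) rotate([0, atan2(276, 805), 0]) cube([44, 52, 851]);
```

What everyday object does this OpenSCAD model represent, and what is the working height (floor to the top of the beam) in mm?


A sawhorse. The overall height is 877 mm.

A beam across two mirrored pairs of raked legs — a sawhorse. The beam's underside is at z = 805 (matching the legs' vertical rise in atan2(276, 805)) and the beam is 72 mm tall, so its top is at 805 + 72 = 877 mm. The raked legs top out at the beam's underside, so that is the highest point.


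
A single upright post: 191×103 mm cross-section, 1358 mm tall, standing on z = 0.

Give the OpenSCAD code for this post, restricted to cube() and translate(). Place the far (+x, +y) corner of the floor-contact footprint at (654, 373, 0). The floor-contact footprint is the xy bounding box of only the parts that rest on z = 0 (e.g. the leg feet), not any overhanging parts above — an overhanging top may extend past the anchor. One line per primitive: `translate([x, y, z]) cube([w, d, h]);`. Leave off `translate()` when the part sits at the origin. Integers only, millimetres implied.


translate([463, 270, 0]) cube([191, 103, 1358]);


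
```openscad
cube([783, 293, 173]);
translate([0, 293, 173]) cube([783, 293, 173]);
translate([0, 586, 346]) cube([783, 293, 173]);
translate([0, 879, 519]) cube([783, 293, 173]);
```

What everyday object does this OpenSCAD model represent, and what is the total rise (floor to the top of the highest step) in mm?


A staircase. The total rise is 692 mm.

4 identical blocks, each offset up and back from the previous — a staircase. Each step is 173 mm tall and there are 4 of them, so the total rise is 4 × 173 = 692 mm.


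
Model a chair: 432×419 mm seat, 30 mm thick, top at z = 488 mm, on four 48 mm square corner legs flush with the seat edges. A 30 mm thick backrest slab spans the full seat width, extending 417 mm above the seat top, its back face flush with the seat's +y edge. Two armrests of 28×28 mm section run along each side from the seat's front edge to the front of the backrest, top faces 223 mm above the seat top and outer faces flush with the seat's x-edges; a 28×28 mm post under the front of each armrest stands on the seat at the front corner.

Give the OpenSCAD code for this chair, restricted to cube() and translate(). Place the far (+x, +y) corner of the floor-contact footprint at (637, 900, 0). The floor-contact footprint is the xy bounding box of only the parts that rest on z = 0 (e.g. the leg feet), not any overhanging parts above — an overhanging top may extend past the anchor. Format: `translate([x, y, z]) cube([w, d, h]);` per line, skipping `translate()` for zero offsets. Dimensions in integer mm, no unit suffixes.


translate([205, 481, 458]) cube([432, 419, 30]);
translate([205, 481, 0]) cube([48, 48, 458]);
translate([589, 481, 0]) cube([48, 48, 458]);
translate([205, 852, 0]) cube([48, 48, 458]);
translate([589, 852, 0]) cube([48, 48, 458]);
translate([205, 870, 488]) cube([432, 30, 417]);
translate([205, 481, 683]) cube([28, 389, 28]);
translate([609, 481, 683]) cube([28, 389, 28]);
translate([205, 481, 488]) cube([28, 28, 195]);
translate([609, 481, 488]) cube([28, 28, 195]);


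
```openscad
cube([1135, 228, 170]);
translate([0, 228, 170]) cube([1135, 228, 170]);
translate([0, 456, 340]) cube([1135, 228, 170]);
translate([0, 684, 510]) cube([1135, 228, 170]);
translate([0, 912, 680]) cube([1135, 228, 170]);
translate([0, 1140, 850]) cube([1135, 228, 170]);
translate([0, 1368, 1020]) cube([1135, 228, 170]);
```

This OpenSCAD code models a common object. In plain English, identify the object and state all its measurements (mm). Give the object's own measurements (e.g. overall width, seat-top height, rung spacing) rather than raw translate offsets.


A straight staircase of 7 solid steps. Each step is 1135 mm wide (x), 228 mm deep (y, the going) and 170 mm tall (the rise). The first step rests on the floor; each subsequent step sits one going further in +y and one rise higher in +z, directly behind and above the previous step with no overlap.


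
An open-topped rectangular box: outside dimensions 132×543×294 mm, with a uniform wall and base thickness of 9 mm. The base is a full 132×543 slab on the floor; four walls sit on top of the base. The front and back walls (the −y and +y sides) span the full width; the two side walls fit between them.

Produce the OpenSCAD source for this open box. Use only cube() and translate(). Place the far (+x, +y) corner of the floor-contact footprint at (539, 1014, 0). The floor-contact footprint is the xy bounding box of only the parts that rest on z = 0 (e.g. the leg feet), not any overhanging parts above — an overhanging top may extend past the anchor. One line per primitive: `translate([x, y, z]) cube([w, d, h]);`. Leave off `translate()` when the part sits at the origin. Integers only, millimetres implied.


translate([407, 471, 0]) cube([132, 543, 9]);
translate([407, 471, 9]) cube([132, 9, 285]);
translate([407, 1005, 9]) cube([132, 9, 285]);
translate([407, 480, 9]) cube([9, 525, 285]);
translate([530, 480, 9]) cube([9, 525, 285]);


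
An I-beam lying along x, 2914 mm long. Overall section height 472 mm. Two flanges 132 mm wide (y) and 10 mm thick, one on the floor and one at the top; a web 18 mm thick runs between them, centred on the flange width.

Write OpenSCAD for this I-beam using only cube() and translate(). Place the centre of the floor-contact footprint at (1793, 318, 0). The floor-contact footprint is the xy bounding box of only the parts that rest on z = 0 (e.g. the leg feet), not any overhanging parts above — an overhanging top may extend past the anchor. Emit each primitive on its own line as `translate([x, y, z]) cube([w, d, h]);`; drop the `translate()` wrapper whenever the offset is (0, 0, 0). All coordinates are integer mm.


translate([336, 252, 0]) cube([2914, 132, 10]);
translate([336, 309, 10]) cube([2914, 18, 452]);
translate([336, 252, 462]) cube([2914, 132, 10]);


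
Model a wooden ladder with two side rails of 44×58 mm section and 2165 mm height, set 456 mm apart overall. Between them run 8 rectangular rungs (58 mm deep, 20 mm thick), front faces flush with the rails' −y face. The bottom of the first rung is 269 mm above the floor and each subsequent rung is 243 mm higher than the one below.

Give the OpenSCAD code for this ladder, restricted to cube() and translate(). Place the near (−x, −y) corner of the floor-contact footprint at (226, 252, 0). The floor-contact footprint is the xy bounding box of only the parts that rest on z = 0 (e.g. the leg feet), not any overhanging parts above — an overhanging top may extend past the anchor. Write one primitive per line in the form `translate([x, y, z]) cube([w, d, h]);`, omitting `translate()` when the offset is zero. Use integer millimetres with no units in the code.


// rung span = 456 - 2*44 = 368
// rung[k] z = 269 + k*243
translate([226, 252, 0]) cube([44, 58, 2165]);
translate([638, 252, 0]) cube([44, 58, 2165]);
translate([270, 252, 269]) cube([368, 58, 20]);
translate([270, 252, 512]) cube([368, 58, 20]);
translate([270, 252, 755]) cube([368, 58, 20]);
translate([270, 252, 998]) cube([368, 58, 20]);
translate([270, 252, 1241]) cube([368, 58, 20]);
translate([270, 252, 1484]) cube([368, 58, 20]);
translate([270, 252, 1727]) cube([368, 58, 20]);
translate([270, 252, 1970]) cube([368, 58, 20]);


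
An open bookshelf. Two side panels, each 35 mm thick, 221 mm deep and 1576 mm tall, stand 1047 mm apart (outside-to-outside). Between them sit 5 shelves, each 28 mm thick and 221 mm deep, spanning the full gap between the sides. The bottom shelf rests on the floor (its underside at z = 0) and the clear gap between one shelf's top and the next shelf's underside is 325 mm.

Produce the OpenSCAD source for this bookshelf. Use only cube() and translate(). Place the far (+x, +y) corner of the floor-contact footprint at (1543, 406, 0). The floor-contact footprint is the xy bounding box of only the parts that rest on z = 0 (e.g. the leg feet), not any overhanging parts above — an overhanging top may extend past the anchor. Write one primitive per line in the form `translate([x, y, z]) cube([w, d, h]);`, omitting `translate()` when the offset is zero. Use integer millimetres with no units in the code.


translate([496, 185, 0]) cube([35, 221, 1576]);
translate([1508, 185, 0]) cube([35, 221, 1576]);
translate([531, 185, 0]) cube([977, 221, 28]);
translate([531, 185, 353]) cube([977, 221, 28]);
translate([531, 185, 706]) cube([977, 221, 28]);
translate([531, 185, 1059]) cube([977, 221, 28]);
translate([531, 185, 1412]) cube([977, 221, 28]);


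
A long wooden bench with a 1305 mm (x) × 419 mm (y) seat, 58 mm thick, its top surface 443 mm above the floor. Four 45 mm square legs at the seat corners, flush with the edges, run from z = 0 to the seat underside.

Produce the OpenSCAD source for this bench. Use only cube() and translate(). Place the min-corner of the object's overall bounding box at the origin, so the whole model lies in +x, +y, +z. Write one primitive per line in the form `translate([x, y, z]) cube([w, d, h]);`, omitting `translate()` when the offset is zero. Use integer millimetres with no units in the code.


// leg_h = 443 − 58 = 385
translate([0, 0, 385]) cube([1305, 419, 58]);
cube([45, 45, 385]);
translate([0, 374, 0]) cube([45, 45, 385]);
translate([1260, 0, 0]) cube([45, 45, 385]);
translate([1260, 374, 0]) cube([45, 45, 385]);
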